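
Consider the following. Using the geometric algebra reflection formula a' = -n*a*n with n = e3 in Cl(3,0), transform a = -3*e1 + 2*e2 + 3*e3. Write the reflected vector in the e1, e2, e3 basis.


Reflection formula: a' = -n*a*n, with n = e3 (unit vector, n^2 = 1).
For reflection through hyperplane perp to e3:
The component along e3 flips sign, others stay.
a = (-3, 2, 3)
a' = (-3, 2, -3)
a' = -3*e1 + 2*e2 - 3*e3


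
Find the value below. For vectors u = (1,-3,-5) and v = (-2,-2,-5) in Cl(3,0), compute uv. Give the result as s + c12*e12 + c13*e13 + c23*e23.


In Cl(3,0): e_i^2 = 1, e_ie_j = -e_je_i for i != j.
Scalar part = u . v = 1*(-2) + (-3)*(-2) + (-5)*(-5)
= -2 + 6 + 25 = 29
e12 coeff = 1*(-2) - (-3)*(-2) = -2 - 6 = -8
e13 coeff = 1*(-5) - (-5)*(-2) = -5 - 10 = -15
e23 coeff = (-3)*(-5) - (-5)*(-2) = 15 - 10 = 5
uv = 29 - 8*e12 - 15*e13 + 5*e23


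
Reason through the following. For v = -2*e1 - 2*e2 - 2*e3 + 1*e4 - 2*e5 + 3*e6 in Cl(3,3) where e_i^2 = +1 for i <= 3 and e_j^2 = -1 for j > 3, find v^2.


v^2 = sum of c_i^2 * e_i^2
Positive signature terms (e_i^2 = +1): (-2)^2 + (-2)^2 + (-2)^2 = 12
Negative signature terms (e_j^2 = -1): 1^2 + (-2)^2 + 3^2 = 14
v^2 = 12 - 14 = -2


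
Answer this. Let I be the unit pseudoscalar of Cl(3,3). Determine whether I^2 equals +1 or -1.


The pseudoscalar I = e1...e_n (product of all n generators) of Cl(p,q) satisfies I^2 = (-1)^(q + n(n-1)/2).
p = 3, q = 3, n = p + q = 6
n(n-1)/2 = 6 * 5 / 2 = 15
Exponent = q + n(n-1)/2 = 3 + 15 = 18
I^2 = (-1)^18 = +1


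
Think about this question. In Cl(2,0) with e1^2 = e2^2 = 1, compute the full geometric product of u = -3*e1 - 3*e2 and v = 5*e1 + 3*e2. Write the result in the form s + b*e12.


Expand: (-3*e1 - 3*e2)(5*e1 + 3*e2)
= (-3)*5*e1e1 + (-3)*3*e1e2 + (-3)*5*e2e1 + (-3)*3*e2e2
Using e1^2 = e2^2 = 1, e2e1 = -e1e2:
Scalar part s = (-3)*5 + (-3)*3 = -15 + (-9) = -24
Bivector part b = (-3)*3 - (-3)*5 = -9 - (-15) = 6
uv = -24 + 6*e12


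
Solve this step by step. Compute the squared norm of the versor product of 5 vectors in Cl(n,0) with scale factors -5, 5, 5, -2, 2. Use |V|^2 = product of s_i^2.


Each vector v_i has |v_i|^2 = s_i^2
Squared scales: (-5)^2 = 25, 5^2 = 25, 5^2 = 25, (-2)^2 = 4, 2^2 = 4
|V|^2 = 25 * 25 * 25 * 4 * 4
= 250000


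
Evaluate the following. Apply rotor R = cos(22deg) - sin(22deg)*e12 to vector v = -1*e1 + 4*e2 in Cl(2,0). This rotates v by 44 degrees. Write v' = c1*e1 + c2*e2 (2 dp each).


Rotor R = cos(22deg) - sin(22deg)*e12
Rotation angle theta = 2 * 22 = 44 degrees
v' = R*v*~R rotates v by theta.
cos(44deg) = 0.7193, sin(44deg) = 0.6947
v'_1 = -1*cos(44deg) - 4*sin(44deg)
= -1*0.7193 - 4*0.6947
= -3.50
v'_2 = -1*sin(44deg) + 4*cos(44deg)
= -1*0.6947 + 4*0.7193
= 2.18
v' = -3.50*e1 + 2.18*e2


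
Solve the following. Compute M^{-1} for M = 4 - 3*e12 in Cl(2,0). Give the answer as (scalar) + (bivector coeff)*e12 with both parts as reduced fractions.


M = 4 - 3*e12, where e12^2 = -1.
Since M commutes with its reverse ~M = a - b*e12, M * ~M = a^2 - b^2*e12^2 = a^2 + b^2.
So M^{-1} = ~M / (a^2 + b^2) = (a - b*e12)/(a^2 + b^2).
a^2 + b^2 = 16 + 9 = 25
Scalar part = 4/25 = 4/25
Bivector coeff = 3/25 = 3/25
M^{-1} = 4/25 + 3/25*e12


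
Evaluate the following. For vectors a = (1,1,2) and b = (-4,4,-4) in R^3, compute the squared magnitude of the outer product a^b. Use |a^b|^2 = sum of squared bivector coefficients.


a wedge b = (a1*b2 - a2*b1)*e12 + (a1*b3 - a3*b1)*e13 + (a2*b3 - a3*b2)*e23
e12 coeff: 1*4 - 1*(-4) = 4 - (-4) = 8
e13 coeff: 1*(-4) - 2*(-4) = -4 - (-8) = 4
e23 coeff: 1*(-4) - 2*4 = -4 - 8 = -12
|a wedge b|^2 = 8^2 + 4^2 + (-12)^2
= 64 + 16 + 144
= 224


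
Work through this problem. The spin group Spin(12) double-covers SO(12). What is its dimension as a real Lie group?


Spin(n) double-covers SO(n); both have Lie algebra so(n) of dimension n(n-1)/2.
n = 12
n(n-1) = 12 * 11 = 132
dim Spin(12) = 132/2 = 66


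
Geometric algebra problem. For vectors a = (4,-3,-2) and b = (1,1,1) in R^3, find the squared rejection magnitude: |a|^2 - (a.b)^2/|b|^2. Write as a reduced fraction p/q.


|a|^2 = 4^2 + (-3)^2 + (-2)^2 = 29
|b|^2 = 1^2 + 1^2 + 1^2 = 3
a . b = 4*1 + (-3)*1 + (-2)*1 = -1
(a.b)^2 = (-1)^2 = 1
|rej|^2 = 29 - 1/3
= (87 - 1)/3
= 86/3
In lowest terms: 86/3


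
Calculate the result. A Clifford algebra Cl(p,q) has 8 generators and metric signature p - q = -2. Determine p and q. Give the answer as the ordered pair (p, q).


We need p + q = 8 and p - q = -2.
Adding: 2p = 8 + (-2) = 6, so p = 3.
Then q = 8 - 3 = 5.
(p, q) = (3, 5)


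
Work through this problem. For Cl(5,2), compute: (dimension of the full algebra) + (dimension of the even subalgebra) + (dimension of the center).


n = 5 + 2 = 7
Total dim = 2^7 = 128
Even subalgebra dim = 2^6 = 64
n is odd, so center dim = 2
Sum = 128 + 64 + 2 = 194


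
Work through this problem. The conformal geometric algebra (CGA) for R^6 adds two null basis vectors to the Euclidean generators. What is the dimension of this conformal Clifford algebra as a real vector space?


The conformal model of R^6 uses Cl(7,1): the 6 Euclidean generators plus two extra orthogonal generators e+ (e+^2 = +1) and e- (e-^2 = -1), from which the null vectors e0, einf are built.
Number of generators m = 6 + 2 = 8.
dim Cl(p,q) = 2^m = 2^8 = 256


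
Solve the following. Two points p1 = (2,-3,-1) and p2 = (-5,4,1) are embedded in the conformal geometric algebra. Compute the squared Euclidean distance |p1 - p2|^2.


p1 - p2 = (7, -7, -2)
|p1 - p2|^2 = 7^2 + (-7)^2 + (-2)^2
= 49 + 49 + 4
= 102


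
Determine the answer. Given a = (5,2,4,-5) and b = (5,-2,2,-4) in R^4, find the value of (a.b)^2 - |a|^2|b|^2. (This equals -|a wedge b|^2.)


a . b = 5*5 + 2*(-2) + 4*2 + (-5)*(-4)
= 25 + (-4) + 8 + 20 = 49
|a|^2 = 5^2 + 2^2 + 4^2 + (-5)^2 = 70
|b|^2 = 5^2 + (-2)^2 + 2^2 + (-4)^2 = 49
(a.b)^2 = 49^2 = 2401
|a|^2 * |b|^2 = 70 * 49 = 3430
Result = 2401 - 3430 = -1029


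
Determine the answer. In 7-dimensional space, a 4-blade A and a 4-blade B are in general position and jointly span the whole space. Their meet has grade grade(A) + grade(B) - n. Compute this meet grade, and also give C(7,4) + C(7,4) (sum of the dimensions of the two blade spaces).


Meet grade = grade(A) + grade(B) - n
= 4 + 4 - 7 = 1
C(7,4) = 35
C(7,4) = 35
dim_A + dim_B = 35 + 35 = 70


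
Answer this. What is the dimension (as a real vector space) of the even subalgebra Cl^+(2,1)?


Even subalgebra dimension = 2^(n-1)
n = 2 + 1 = 3
2^(3 - 1) = 2^2 = 4
Verification: sum of C(3,k) for even k = 1 + 3 = 4
Result = 4


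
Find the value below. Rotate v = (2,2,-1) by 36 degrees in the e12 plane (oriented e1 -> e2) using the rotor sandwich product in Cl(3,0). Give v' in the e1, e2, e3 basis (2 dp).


Rotor R = cos(18deg) - sin(18deg)*e12
Rotation angle theta = 2 * 18 = 36 degrees in the e12 plane (e1 -> e2).
The component perpendicular to the plane (e3) is invariant: v'_3 = v3 = -1.00
cos(36deg) = 0.8090, sin(36deg) = 0.5878
v'_1 = v1*cos(theta) - v2*sin(theta) = 2*0.8090 - 2*0.5878 = 0.44
v'_2 = v1*sin(theta) + v2*cos(theta) = 2*0.5878 + 2*0.8090 = 2.79
v' = 0.44*e1 + 2.79*e2 - 1.00*e3


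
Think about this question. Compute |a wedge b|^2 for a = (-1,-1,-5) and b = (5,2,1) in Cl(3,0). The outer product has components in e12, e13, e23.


a wedge b = (a1*b2 - a2*b1)*e12 + (a1*b3 - a3*b1)*e13 + (a2*b3 - a3*b2)*e23
e12 coeff: (-1)*2 - (-1)*5 = -2 - (-5) = 3
e13 coeff: (-1)*1 - (-5)*5 = -1 - (-25) = 24
e23 coeff: (-1)*1 - (-5)*2 = -1 - (-10) = 9
|a wedge b|^2 = 3^2 + 24^2 + 9^2
= 9 + 576 + 81
= 666


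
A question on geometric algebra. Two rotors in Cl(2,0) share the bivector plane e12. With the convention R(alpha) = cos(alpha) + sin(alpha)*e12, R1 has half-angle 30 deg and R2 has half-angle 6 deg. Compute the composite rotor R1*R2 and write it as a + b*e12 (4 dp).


Same-plane rotors commute and their half-angles add:
R1*R2 = cos(a1 + a2) + sin(a1 + a2)*e12.
a1 + a2 = 30 + 6 = 36 deg
cos(36 deg) = 0.8090
sin(36 deg) = 0.5878
R1*R2 = 0.8090 + 0.5878*e12


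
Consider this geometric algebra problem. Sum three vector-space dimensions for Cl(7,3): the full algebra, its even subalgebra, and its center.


n = 7 + 3 = 10
Total dim = 2^10 = 1024
Even subalgebra dim = 2^9 = 512
n is even, so center dim = 1
Sum = 1024 + 512 + 1 = 1537


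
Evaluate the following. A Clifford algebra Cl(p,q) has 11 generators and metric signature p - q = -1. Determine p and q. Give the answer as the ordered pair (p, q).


We need p + q = 11 and p - q = -1.
Adding: 2p = 11 + (-1) = 10, so p = 5.
Then q = 11 - 5 = 6.
(p, q) = (5, 6)


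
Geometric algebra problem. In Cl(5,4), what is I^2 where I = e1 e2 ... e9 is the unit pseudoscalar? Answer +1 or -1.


The pseudoscalar I = e1...e_n (product of all n generators) of Cl(p,q) satisfies I^2 = (-1)^(q + n(n-1)/2).
p = 5, q = 4, n = p + q = 9
n(n-1)/2 = 9 * 8 / 2 = 36
Exponent = q + n(n-1)/2 = 4 + 36 = 40
I^2 = (-1)^40 = +1


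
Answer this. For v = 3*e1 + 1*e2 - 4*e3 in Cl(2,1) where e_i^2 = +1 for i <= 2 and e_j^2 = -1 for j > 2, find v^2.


v^2 = sum of c_i^2 * e_i^2
Positive signature terms (e_i^2 = +1): 3^2 + 1^2 = 10
Negative signature terms (e_j^2 = -1): (-4)^2 = 16
v^2 = 10 - 16 = -6


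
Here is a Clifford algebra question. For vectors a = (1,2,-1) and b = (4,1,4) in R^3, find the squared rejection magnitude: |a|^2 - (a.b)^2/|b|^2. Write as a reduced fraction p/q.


|a|^2 = 1^2 + 2^2 + (-1)^2 = 6
|b|^2 = 4^2 + 1^2 + 4^2 = 33
a . b = 1*4 + 2*1 + (-1)*4 = 2
(a.b)^2 = 2^2 = 4
|rej|^2 = 6 - 4/33
= (198 - 4)/33
= 194/33
In lowest terms: 194/33


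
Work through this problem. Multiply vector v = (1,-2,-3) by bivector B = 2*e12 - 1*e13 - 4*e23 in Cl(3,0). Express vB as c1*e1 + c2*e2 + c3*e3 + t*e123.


vB has grade-1 (vector) and grade-3 (trivector) parts: vB = (v _| B) + (v ^ B).
Vector part <vB>_1:
  e1: -v2*b12 - v3*b13 = -(-2)*(2) - (-3)*(-1) = 1
  e2: v1*b12 - v3*b23 = (1)*(2) - (-3)*(-4) = -10
  e3: v1*b13 + v2*b23 = (1)*(-1) + (-2)*(-4) = 7
Trivector part <vB>_3:
  e123: v1*b23 - v2*b13 + v3*b12 = (1)*(-4) - (-2)*(-1) + (-3)*(2) = -12
vB = 1*e1 - 10*e2 + 7*e3 - 12*e123


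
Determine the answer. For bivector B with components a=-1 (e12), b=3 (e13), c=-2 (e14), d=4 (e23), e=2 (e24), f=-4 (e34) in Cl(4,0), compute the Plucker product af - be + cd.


Plucker relation: af - be + cd
a*f = (-1)*(-4) = 4
b*e = 3*2 = 6
c*d = (-2)*4 = -8
af - be + cd = 4 - 6 + (-8)
= -10


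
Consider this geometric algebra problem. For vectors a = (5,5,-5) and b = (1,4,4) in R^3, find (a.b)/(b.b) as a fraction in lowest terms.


Projection coefficient = (a . b) / (b . b)
a . b = 5*1 + 5*4 + (-5)*4
= 5 + 20 + (-20) = 5
b . b = 1^2 + 4^2 + 4^2
= 1 + 16 + 16 = 33
Coefficient = 5/33
In lowest terms: 5/33


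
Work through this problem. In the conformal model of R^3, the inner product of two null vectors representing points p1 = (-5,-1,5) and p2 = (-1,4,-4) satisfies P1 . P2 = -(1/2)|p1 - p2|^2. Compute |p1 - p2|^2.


p1 - p2 = (-4, -5, 9)
|p1 - p2|^2 = (-4)^2 + (-5)^2 + 9^2
= 16 + 25 + 81
= 122


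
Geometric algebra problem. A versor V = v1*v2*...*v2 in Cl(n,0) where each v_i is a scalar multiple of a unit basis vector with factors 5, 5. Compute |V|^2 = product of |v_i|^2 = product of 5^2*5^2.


Each vector v_i has |v_i|^2 = s_i^2
Squared scales: 5^2 = 25, 5^2 = 25
|V|^2 = 25 * 25
= 625


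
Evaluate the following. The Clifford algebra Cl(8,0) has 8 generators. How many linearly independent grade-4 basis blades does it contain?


Number of grade-k basis blades in Cl(p,q) with n = p + q is C(n, k).
n = 8 + 0 = 8
C(8, 4) = 8! / (4! * 4!)
= 40320 / (24 * 24)
= 70


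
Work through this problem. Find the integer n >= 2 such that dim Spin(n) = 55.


dim Spin(n) = dim so(n) = n(n-1)/2.
Solve n(n-1)/2 = 55, i.e. n^2 - n - 110 = 0.
Discriminant = 1 + 8*55 = 441
n = (1 + sqrt(441))/2 = (1 + 21)/2 = 11


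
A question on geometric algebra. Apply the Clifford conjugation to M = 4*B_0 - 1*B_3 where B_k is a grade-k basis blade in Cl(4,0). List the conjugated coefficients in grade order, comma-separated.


Clifford conjugate sign for grade k: (-1)^(k(k+1)/2)
Grade 0: (-1)^(0*1/2) = (-1)^0 = 1, coeff 4 -> 4
Grade 3: (-1)^(3*4/2) = (-1)^6 = 1, coeff -1 -> -1
Conjugated coefficients: 4, -1


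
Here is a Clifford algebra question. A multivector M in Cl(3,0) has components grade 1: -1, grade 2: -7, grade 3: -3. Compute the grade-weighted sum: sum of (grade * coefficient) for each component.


Grade-weighted sum = sum of grade_k * coefficient_k
1*(-1) = -1
2*(-7) = -14
3*(-3) = -9
Total = -1 + (-14) + (-9) = -24


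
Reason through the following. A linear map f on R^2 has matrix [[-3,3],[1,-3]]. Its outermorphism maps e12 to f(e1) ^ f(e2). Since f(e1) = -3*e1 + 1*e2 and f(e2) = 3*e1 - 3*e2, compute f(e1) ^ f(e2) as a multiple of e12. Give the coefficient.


The outermorphism of a linear map f sends e1^e2 to f(e1)^f(e2).
f(e1) = -3*e1 + 1*e2
f(e2) = 3*e1 - 3*e2
f(e1) ^ f(e2) = (-3*e1 + 1*e2) ^ (3*e1 - 3*e2)
= (-3)*(-3)*e12 + 1*3*e21
= (9 - 3)*e12
= 6*e12
Coefficient = 6


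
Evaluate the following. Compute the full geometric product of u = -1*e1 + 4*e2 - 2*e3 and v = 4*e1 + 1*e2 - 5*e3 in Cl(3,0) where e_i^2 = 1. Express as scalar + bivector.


In Cl(3,0): e_i^2 = 1, e_ie_j = -e_je_i for i != j.
Scalar part = u . v = (-1)*4 + 4*1 + (-2)*(-5)
= -4 + 4 + 10 = 10
e12 coeff = (-1)*1 - 4*4 = -1 - 16 = -17
e13 coeff = (-1)*(-5) - (-2)*4 = 5 - (-8) = 13
e23 coeff = 4*(-5) - (-2)*1 = -20 - (-2) = -18
uv = 10 - 17*e12 + 13*e13 - 18*e23


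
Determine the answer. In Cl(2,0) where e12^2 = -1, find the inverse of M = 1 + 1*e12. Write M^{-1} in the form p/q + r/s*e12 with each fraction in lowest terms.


M = 1 + 1*e12, where e12^2 = -1.
Since M commutes with its reverse ~M = a - b*e12, M * ~M = a^2 - b^2*e12^2 = a^2 + b^2.
So M^{-1} = ~M / (a^2 + b^2) = (a - b*e12)/(a^2 + b^2).
a^2 + b^2 = 1 + 1 = 2
Scalar part = 1/2 = 1/2
Bivector coeff = -1/2 = -1/2
M^{-1} = 1/2 - 1/2*e12


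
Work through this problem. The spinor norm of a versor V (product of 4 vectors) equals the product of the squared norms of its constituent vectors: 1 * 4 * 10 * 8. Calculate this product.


Spinor norm N(V) = |v1|^2 * |v2|^2 * ... * |v4|^2
= 1 * 4 * 10 * 8
Running product: 1, 4, 40, 320
N(V) = 320


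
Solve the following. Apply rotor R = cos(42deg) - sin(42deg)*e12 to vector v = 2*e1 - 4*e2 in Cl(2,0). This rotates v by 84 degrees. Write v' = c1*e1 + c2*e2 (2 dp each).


Rotor R = cos(42deg) - sin(42deg)*e12
Rotation angle theta = 2 * 42 = 84 degrees
v' = R*v*~R rotates v by theta.
cos(84deg) = 0.1045, sin(84deg) = 0.9945
v'_1 = 2*cos(84deg) - (-4)*sin(84deg)
= 2*0.1045 - (-4)*0.9945
= 4.19
v'_2 = 2*sin(84deg) + (-4)*cos(84deg)
= 2*0.9945 + (-4)*0.1045
= 1.57
v' = 4.19*e1 + 1.57*e2


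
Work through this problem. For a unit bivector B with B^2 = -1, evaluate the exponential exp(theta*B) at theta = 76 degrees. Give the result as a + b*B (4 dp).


For a unit bivector B with B^2 = -1, the exponential series gives
e^(theta*B) = cos(theta) + sin(theta)*B (the GA analogue of Euler's formula).
theta = 76 degrees = 1.32645 rad
cos(76 deg) = 0.2419
sin(76 deg) = 0.9703
exp(theta*B) = 0.2419 + 0.9703*B


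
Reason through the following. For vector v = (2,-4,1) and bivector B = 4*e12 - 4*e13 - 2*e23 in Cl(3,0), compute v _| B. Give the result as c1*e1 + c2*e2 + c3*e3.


Left contraction v _| B = <vB>_1 (grade-1 part of the geometric product vB).
Using e1_|e12 = e2, e2_|e12 = -e1, e1_|e13 = e3, e3_|e13 = -e1, e2_|e23 = e3, e3_|e23 = -e2:
e1 coeff: -v2*b12 - v3*b13 = -(-4)*(4) - (1)*(-4) = 20
e2 coeff: v1*b12 - v3*b23 = (2)*(4) - (1)*(-2) = 10
e3 coeff: v1*b13 + v2*b23 = (2)*(-4) + (-4)*(-2) = 0
v _| B = 20*e1 + 10*e2 + 0*e3


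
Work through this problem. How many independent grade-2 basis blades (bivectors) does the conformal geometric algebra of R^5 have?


The conformal model of R^5 uses Cl(6,1) with m = 5 + 2 = 7 generators.
Number of grade-2 blades = C(m, 2) = C(7, 2)
= 7*6/2 = 21


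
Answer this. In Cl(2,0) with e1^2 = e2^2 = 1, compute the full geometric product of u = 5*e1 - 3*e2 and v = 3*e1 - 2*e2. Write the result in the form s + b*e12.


Expand: (5*e1 - 3*e2)(3*e1 - 2*e2)
= 5*3*e1e1 + 5*(-2)*e1e2 + (-3)*3*e2e1 + (-3)*(-2)*e2e2
Using e1^2 = e2^2 = 1, e2e1 = -e1e2:
Scalar part s = 5*3 + (-3)*(-2) = 15 + 6 = 21
Bivector part b = 5*(-2) - (-3)*3 = -10 - (-9) = -1
uv = 21 - 1*e12


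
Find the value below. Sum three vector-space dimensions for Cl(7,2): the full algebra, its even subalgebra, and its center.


n = 7 + 2 = 9
Total dim = 2^9 = 512
Even subalgebra dim = 2^8 = 256
n is odd, so center dim = 2
Sum = 512 + 256 + 2 = 770


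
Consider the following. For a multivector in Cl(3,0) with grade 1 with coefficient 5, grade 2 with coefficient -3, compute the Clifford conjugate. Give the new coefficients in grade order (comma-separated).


Clifford conjugate sign for grade k: (-1)^(k(k+1)/2)
Grade 1: (-1)^(1*2/2) = (-1)^1 = -1, coeff 5 -> -5
Grade 2: (-1)^(2*3/2) = (-1)^3 = -1, coeff -3 -> 3
Conjugated coefficients: -5, 3


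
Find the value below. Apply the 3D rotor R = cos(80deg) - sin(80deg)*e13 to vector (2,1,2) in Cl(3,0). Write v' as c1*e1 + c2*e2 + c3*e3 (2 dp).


Rotor R = cos(80deg) - sin(80deg)*e13
Rotation angle theta = 2 * 80 = 160 degrees in the e13 plane (e1 -> e3).
The component perpendicular to the plane (e2) is invariant: v'_2 = v2 = 1.00
cos(160deg) = -0.9397, sin(160deg) = 0.3420
v'_1 = v1*cos(theta) - v3*sin(theta) = 2*(-0.9397) - 2*0.3420 = -2.56
v'_3 = v1*sin(theta) + v3*cos(theta) = 2*0.3420 + 2*(-0.9397) = -1.20
v' = -2.56*e1 + 1.00*e2 - 1.20*e3


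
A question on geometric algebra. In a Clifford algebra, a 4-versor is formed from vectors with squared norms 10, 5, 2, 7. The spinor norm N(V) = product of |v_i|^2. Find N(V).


Spinor norm N(V) = |v1|^2 * |v2|^2 * ... * |v4|^2
= 10 * 5 * 2 * 7
Running product: 10, 50, 100, 700
N(V) = 700


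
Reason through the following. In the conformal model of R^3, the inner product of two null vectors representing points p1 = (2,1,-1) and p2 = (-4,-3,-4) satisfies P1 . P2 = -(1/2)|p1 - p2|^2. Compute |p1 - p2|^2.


p1 - p2 = (6, 4, 3)
|p1 - p2|^2 = 6^2 + 4^2 + 3^2
= 36 + 16 + 9
= 61


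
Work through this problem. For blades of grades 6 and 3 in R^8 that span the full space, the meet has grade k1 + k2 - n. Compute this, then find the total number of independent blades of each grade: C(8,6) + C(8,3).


Meet grade = grade(A) + grade(B) - n
= 6 + 3 - 8 = 1
C(8,6) = 28
C(8,3) = 56
dim_A + dim_B = 28 + 56 = 84


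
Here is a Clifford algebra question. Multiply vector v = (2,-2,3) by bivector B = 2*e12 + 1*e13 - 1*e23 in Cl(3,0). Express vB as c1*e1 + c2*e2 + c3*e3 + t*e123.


vB has grade-1 (vector) and grade-3 (trivector) parts: vB = (v _| B) + (v ^ B).
Vector part <vB>_1:
  e1: -v2*b12 - v3*b13 = -(-2)*(2) - (3)*(1) = 1
  e2: v1*b12 - v3*b23 = (2)*(2) - (3)*(-1) = 7
  e3: v1*b13 + v2*b23 = (2)*(1) + (-2)*(-1) = 4
Trivector part <vB>_3:
  e123: v1*b23 - v2*b13 + v3*b12 = (2)*(-1) - (-2)*(1) + (3)*(2) = 6
vB = 1*e1 + 7*e2 + 4*e3 + 6*e123


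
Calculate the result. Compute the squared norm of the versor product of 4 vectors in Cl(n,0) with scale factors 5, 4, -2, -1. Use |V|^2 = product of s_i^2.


Each vector v_i has |v_i|^2 = s_i^2
Squared scales: 5^2 = 25, 4^2 = 16, (-2)^2 = 4, (-1)^2 = 1
|V|^2 = 25 * 16 * 4 * 1
= 1600


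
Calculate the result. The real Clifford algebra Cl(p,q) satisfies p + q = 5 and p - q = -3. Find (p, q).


We need p + q = 5 and p - q = -3.
Adding: 2p = 5 + (-3) = 2, so p = 1.
Then q = 5 - 1 = 4.
(p, q) = (1, 4)


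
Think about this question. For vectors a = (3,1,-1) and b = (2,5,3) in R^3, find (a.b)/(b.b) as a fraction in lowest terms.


Projection coefficient = (a . b) / (b . b)
a . b = 3*2 + 1*5 + (-1)*3
= 6 + 5 + (-3) = 8
b . b = 2^2 + 5^2 + 3^2
= 4 + 25 + 9 = 38
Coefficient = 8/38
In lowest terms: 4/19


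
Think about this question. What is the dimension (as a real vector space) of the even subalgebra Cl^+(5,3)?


Even subalgebra dimension = 2^(n-1)
n = 5 + 3 = 8
2^(8 - 1) = 2^7 = 128
Verification: sum of C(8,k) for even k = 1 + 28 + 70 + 28 + 1 = 128
Result = 128


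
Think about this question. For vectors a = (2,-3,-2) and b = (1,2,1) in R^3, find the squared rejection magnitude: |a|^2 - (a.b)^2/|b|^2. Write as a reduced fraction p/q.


|a|^2 = 2^2 + (-3)^2 + (-2)^2 = 17
|b|^2 = 1^2 + 2^2 + 1^2 = 6
a . b = 2*1 + (-3)*2 + (-2)*1 = -6
(a.b)^2 = (-6)^2 = 36
|rej|^2 = 17 - 36/6
= (102 - 36)/6
= 66/6
In lowest terms: 11/1


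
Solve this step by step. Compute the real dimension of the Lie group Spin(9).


Spin(n) double-covers SO(n); both have Lie algebra so(n) of dimension n(n-1)/2.
n = 9
n(n-1) = 9 * 8 = 72
dim Spin(9) = 72/2 = 36


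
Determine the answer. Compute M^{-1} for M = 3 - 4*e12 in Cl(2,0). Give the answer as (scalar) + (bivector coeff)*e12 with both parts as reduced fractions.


M = 3 - 4*e12, where e12^2 = -1.
Since M commutes with its reverse ~M = a - b*e12, M * ~M = a^2 - b^2*e12^2 = a^2 + b^2.
So M^{-1} = ~M / (a^2 + b^2) = (a - b*e12)/(a^2 + b^2).
a^2 + b^2 = 9 + 16 = 25
Scalar part = 3/25 = 3/25
Bivector coeff = 4/25 = 4/25
M^{-1} = 3/25 + 4/25*e12


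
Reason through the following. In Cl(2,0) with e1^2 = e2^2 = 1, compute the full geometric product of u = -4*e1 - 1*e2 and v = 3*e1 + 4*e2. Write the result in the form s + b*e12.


Expand: (-4*e1 - 1*e2)(3*e1 + 4*e2)
= (-4)*3*e1e1 + (-4)*4*e1e2 + (-1)*3*e2e1 + (-1)*4*e2e2
Using e1^2 = e2^2 = 1, e2e1 = -e1e2:
Scalar part s = (-4)*3 + (-1)*4 = -12 + (-4) = -16
Bivector part b = (-4)*4 - (-1)*3 = -16 - (-3) = -13
uv = -16 - 13*e12


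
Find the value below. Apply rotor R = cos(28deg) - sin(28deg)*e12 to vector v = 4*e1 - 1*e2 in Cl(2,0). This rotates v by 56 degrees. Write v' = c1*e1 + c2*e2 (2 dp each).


Rotor R = cos(28deg) - sin(28deg)*e12
Rotation angle theta = 2 * 28 = 56 degrees
v' = R*v*~R rotates v by theta.
cos(56deg) = 0.5592, sin(56deg) = 0.8290
v'_1 = 4*cos(56deg) - (-1)*sin(56deg)
= 4*0.5592 - (-1)*0.8290
= 3.07
v'_2 = 4*sin(56deg) + (-1)*cos(56deg)
= 4*0.8290 + (-1)*0.5592
= 2.76
v' = 3.07*e1 + 2.76*e2


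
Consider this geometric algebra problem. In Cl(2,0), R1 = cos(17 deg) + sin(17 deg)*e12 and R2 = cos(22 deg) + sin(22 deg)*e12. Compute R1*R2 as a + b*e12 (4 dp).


Same-plane rotors commute and their half-angles add:
R1*R2 = cos(a1 + a2) + sin(a1 + a2)*e12.
a1 + a2 = 17 + 22 = 39 deg
cos(39 deg) = 0.7771
sin(39 deg) = 0.6293
R1*R2 = 0.7771 + 0.6293*e12


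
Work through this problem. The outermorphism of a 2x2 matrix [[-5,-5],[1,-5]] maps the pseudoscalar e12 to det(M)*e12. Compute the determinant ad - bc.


The outermorphism of a linear map f sends e1^e2 to f(e1)^f(e2).
f(e1) = -5*e1 + 1*e2
f(e2) = -5*e1 - 5*e2
f(e1) ^ f(e2) = (-5*e1 + 1*e2) ^ (-5*e1 - 5*e2)
= (-5)*(-5)*e12 + 1*(-5)*e21
= (25 - (-5))*e12
= 30*e12
Coefficient = 30


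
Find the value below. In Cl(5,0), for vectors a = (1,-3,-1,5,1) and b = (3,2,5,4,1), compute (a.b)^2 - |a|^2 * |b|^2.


a . b = 1*3 + (-3)*2 + (-1)*5 + 5*4 + 1*1
= 3 + (-6) + (-5) + 20 + 1 = 13
|a|^2 = 1^2 + (-3)^2 + (-1)^2 + 5^2 + 1^2 = 37
|b|^2 = 3^2 + 2^2 + 5^2 + 4^2 + 1^2 = 55
(a.b)^2 = 13^2 = 169
|a|^2 * |b|^2 = 37 * 55 = 2035
Result = 169 - 2035 = -1866


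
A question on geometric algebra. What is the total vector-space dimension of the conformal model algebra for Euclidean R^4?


The conformal model of R^4 uses Cl(5,1): the 4 Euclidean generators plus two extra orthogonal generators e+ (e+^2 = +1) and e- (e-^2 = -1), from which the null vectors e0, einf are built.
Number of generators m = 4 + 2 = 6.
dim Cl(p,q) = 2^m = 2^6 = 64


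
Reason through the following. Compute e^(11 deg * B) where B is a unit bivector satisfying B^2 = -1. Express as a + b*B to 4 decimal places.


For a unit bivector B with B^2 = -1, the exponential series gives
e^(theta*B) = cos(theta) + sin(theta)*B (the GA analogue of Euler's formula).
theta = 11 degrees = 0.191986 rad
cos(11 deg) = 0.9816
sin(11 deg) = 0.1908
exp(theta*B) = 0.9816 + 0.1908*B


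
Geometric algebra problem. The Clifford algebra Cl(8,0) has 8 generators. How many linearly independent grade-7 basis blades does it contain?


Number of grade-k basis blades in Cl(p,q) with n = p + q is C(n, k).
n = 8 + 0 = 8
C(8, 7) = 8! / (7! * 1!)
= 40320 / (5040 * 1)
= 8


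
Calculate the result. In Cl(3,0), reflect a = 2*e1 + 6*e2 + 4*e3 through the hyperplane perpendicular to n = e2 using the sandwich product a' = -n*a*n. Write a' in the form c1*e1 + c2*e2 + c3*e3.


Reflection formula: a' = -n*a*n, with n = e2 (unit vector, n^2 = 1).
For reflection through hyperplane perp to e2:
The component along e2 flips sign, others stay.
a = (2, 6, 4)
a' = (2, -6, 4)
a' = 2*e1 - 6*e2 + 4*e3


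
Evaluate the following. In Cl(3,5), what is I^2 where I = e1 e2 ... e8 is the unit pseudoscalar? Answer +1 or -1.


The pseudoscalar I = e1...e_n (product of all n generators) of Cl(p,q) satisfies I^2 = (-1)^(q + n(n-1)/2).
p = 3, q = 5, n = p + q = 8
n(n-1)/2 = 8 * 7 / 2 = 28
Exponent = q + n(n-1)/2 = 5 + 28 = 33
I^2 = (-1)^33 = -1


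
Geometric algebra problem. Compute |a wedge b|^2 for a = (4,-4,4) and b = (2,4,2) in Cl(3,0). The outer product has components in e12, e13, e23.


a wedge b = (a1*b2 - a2*b1)*e12 + (a1*b3 - a3*b1)*e13 + (a2*b3 - a3*b2)*e23
e12 coeff: 4*4 - (-4)*2 = 16 - (-8) = 24
e13 coeff: 4*2 - 4*2 = 8 - 8 = 0
e23 coeff: (-4)*2 - 4*4 = -8 - 16 = -24
|a wedge b|^2 = 24^2 + 0^2 + (-24)^2
= 576 + 0 + 576
= 1152


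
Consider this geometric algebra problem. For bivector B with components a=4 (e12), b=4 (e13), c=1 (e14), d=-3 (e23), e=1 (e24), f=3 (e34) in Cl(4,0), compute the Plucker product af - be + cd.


Plucker relation: af - be + cd
a*f = 4*3 = 12
b*e = 4*1 = 4
c*d = 1*(-3) = -3
af - be + cd = 12 - 4 + (-3)
= 5


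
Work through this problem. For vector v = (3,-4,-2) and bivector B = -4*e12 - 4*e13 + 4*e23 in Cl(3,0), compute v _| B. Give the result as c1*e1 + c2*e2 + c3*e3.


Left contraction v _| B = <vB>_1 (grade-1 part of the geometric product vB).
Using e1_|e12 = e2, e2_|e12 = -e1, e1_|e13 = e3, e3_|e13 = -e1, e2_|e23 = e3, e3_|e23 = -e2:
e1 coeff: -v2*b12 - v3*b13 = -(-4)*(-4) - (-2)*(-4) = -24
e2 coeff: v1*b12 - v3*b23 = (3)*(-4) - (-2)*(4) = -4
e3 coeff: v1*b13 + v2*b23 = (3)*(-4) + (-4)*(4) = -28
v _| B = -24*e1 - 4*e2 - 28*e3


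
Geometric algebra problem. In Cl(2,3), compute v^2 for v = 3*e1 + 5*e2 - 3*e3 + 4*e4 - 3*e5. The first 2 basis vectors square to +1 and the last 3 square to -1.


v^2 = sum of c_i^2 * e_i^2
Positive signature terms (e_i^2 = +1): 3^2 + 5^2 = 34
Negative signature terms (e_j^2 = -1): (-3)^2 + 4^2 + (-3)^2 = 34
v^2 = 34 - 34 = 0


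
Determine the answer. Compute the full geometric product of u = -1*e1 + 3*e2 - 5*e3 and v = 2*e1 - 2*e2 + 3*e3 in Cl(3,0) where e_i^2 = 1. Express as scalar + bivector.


In Cl(3,0): e_i^2 = 1, e_ie_j = -e_je_i for i != j.
Scalar part = u . v = (-1)*2 + 3*(-2) + (-5)*3
= -2 + (-6) + (-15) = -23
e12 coeff = (-1)*(-2) - 3*2 = 2 - 6 = -4
e13 coeff = (-1)*3 - (-5)*2 = -3 - (-10) = 7
e23 coeff = 3*3 - (-5)*(-2) = 9 - 10 = -1
uv = -23 - 4*e12 + 7*e13 - 1*e23


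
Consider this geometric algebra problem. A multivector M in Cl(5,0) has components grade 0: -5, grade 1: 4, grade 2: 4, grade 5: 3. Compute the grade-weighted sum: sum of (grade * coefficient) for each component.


Grade-weighted sum = sum of grade_k * coefficient_k
0*(-5) = 0
1*4 = 4
2*4 = 8
5*3 = 15
Total = 0 + 4 + 8 + 15 = 27


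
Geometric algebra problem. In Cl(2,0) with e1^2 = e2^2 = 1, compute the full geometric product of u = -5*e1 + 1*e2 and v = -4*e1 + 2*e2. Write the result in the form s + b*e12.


Expand: (-5*e1 + 1*e2)(-4*e1 + 2*e2)
= (-5)*(-4)*e1e1 + (-5)*2*e1e2 + 1*(-4)*e2e1 + 1*2*e2e2
Using e1^2 = e2^2 = 1, e2e1 = -e1e2:
Scalar part s = (-5)*(-4) + 1*2 = 20 + 2 = 22
Bivector part b = (-5)*2 - 1*(-4) = -10 - (-4) = -6
uv = 22 - 6*e12


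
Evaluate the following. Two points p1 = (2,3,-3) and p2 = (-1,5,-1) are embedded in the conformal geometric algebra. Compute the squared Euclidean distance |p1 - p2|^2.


p1 - p2 = (3, -2, -2)
|p1 - p2|^2 = 3^2 + (-2)^2 + (-2)^2
= 9 + 4 + 4
= 17


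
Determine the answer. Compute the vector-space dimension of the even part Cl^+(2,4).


Even subalgebra dimension = 2^(n-1)
n = 2 + 4 = 6
2^(6 - 1) = 2^5 = 32
Verification: sum of C(6,k) for even k = 1 + 15 + 15 + 1 = 32
Result = 32


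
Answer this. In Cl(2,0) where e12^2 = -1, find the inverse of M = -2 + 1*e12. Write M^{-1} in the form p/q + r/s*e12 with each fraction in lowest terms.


M = -2 + 1*e12, where e12^2 = -1.
Since M commutes with its reverse ~M = a - b*e12, M * ~M = a^2 - b^2*e12^2 = a^2 + b^2.
So M^{-1} = ~M / (a^2 + b^2) = (a - b*e12)/(a^2 + b^2).
a^2 + b^2 = 4 + 1 = 5
Scalar part = -2/5 = -2/5
Bivector coeff = -1/5 = -1/5
M^{-1} = -2/5 - 1/5*e12


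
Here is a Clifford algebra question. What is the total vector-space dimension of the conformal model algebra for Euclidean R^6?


The conformal model of R^6 uses Cl(7,1): the 6 Euclidean generators plus two extra orthogonal generators e+ (e+^2 = +1) and e- (e-^2 = -1), from which the null vectors e0, einf are built.
Number of generators m = 6 + 2 = 8.
dim Cl(p,q) = 2^m = 2^8 = 256


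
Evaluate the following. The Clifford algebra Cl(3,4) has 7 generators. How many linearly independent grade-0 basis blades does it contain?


Number of grade-k basis blades in Cl(p,q) with n = p + q is C(n, k).
n = 3 + 4 = 7
C(7, 0) = 7! / (0! * 7!)
= 5040 / (1 * 5040)
= 1


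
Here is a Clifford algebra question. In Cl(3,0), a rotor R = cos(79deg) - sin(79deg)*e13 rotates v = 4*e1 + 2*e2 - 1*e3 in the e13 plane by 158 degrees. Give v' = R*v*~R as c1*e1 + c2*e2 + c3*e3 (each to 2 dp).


Rotor R = cos(79deg) - sin(79deg)*e13
Rotation angle theta = 2 * 79 = 158 degrees in the e13 plane (e1 -> e3).
The component perpendicular to the plane (e2) is invariant: v'_2 = v2 = 2.00
cos(158deg) = -0.9272, sin(158deg) = 0.3746
v'_1 = v1*cos(theta) - v3*sin(theta) = 4*(-0.9272) - (-1)*0.3746 = -3.33
v'_3 = v1*sin(theta) + v3*cos(theta) = 4*0.3746 + (-1)*(-0.9272) = 2.43
v' = -3.33*e1 + 2.00*e2 + 2.43*e3


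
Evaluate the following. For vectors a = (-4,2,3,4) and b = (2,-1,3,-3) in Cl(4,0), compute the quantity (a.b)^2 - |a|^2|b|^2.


a . b = (-4)*2 + 2*(-1) + 3*3 + 4*(-3)
= -8 + (-2) + 9 + (-12) = -13
|a|^2 = (-4)^2 + 2^2 + 3^2 + 4^2 = 45
|b|^2 = 2^2 + (-1)^2 + 3^2 + (-3)^2 = 23
(a.b)^2 = (-13)^2 = 169
|a|^2 * |b|^2 = 45 * 23 = 1035
Result = 169 - 1035 = -866


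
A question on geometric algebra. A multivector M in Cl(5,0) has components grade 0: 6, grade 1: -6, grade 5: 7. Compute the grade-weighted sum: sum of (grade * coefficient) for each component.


Grade-weighted sum = sum of grade_k * coefficient_k
0*6 = 0
1*(-6) = -6
5*7 = 35
Total = 0 + (-6) + 35 = 29


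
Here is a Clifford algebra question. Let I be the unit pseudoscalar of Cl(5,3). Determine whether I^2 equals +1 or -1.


The pseudoscalar I = e1...e_n (product of all n generators) of Cl(p,q) satisfies I^2 = (-1)^(q + n(n-1)/2).
p = 5, q = 3, n = p + q = 8
n(n-1)/2 = 8 * 7 / 2 = 28
Exponent = q + n(n-1)/2 = 3 + 28 = 31
I^2 = (-1)^31 = -1


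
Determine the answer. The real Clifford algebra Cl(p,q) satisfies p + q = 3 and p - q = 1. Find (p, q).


We need p + q = 3 and p - q = 1.
Adding: 2p = 3 + 1 = 4, so p = 2.
Then q = 3 - 2 = 1.
(p, q) = (2, 1)


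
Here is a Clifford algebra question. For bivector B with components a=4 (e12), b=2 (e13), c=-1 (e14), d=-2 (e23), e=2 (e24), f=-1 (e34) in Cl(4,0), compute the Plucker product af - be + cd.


Plucker relation: af - be + cd
a*f = 4*(-1) = -4
b*e = 2*2 = 4
c*d = (-1)*(-2) = 2
af - be + cd = -4 - 4 + 2
= -6


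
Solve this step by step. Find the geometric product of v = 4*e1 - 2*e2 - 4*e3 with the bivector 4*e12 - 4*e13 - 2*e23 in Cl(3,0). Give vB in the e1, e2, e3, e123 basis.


vB has grade-1 (vector) and grade-3 (trivector) parts: vB = (v _| B) + (v ^ B).
Vector part <vB>_1:
  e1: -v2*b12 - v3*b13 = -(-2)*(4) - (-4)*(-4) = -8
  e2: v1*b12 - v3*b23 = (4)*(4) - (-4)*(-2) = 8
  e3: v1*b13 + v2*b23 = (4)*(-4) + (-2)*(-2) = -12
Trivector part <vB>_3:
  e123: v1*b23 - v2*b13 + v3*b12 = (4)*(-2) - (-2)*(-4) + (-4)*(4) = -32
vB = -8*e1 + 8*e2 - 12*e3 - 32*e123


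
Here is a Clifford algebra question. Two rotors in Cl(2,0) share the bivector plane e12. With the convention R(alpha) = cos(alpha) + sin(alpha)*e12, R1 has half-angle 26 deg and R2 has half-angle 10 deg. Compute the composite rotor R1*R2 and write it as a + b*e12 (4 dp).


Same-plane rotors commute and their half-angles add:
R1*R2 = cos(a1 + a2) + sin(a1 + a2)*e12.
a1 + a2 = 26 + 10 = 36 deg
cos(36 deg) = 0.8090
sin(36 deg) = 0.5878
R1*R2 = 0.8090 + 0.5878*e12


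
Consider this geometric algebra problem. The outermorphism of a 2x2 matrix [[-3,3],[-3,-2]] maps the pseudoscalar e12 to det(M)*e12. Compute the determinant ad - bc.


The outermorphism of a linear map f sends e1^e2 to f(e1)^f(e2).
f(e1) = -3*e1 - 3*e2
f(e2) = 3*e1 - 2*e2
f(e1) ^ f(e2) = (-3*e1 - 3*e2) ^ (3*e1 - 2*e2)
= (-3)*(-2)*e12 + (-3)*3*e21
= (6 - (-9))*e12
= 15*e12
Coefficient = 15


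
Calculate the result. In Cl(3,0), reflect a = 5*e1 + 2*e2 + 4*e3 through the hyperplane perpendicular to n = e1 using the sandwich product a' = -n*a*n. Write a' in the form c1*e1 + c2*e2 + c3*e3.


Reflection formula: a' = -n*a*n, with n = e1 (unit vector, n^2 = 1).
For reflection through hyperplane perp to e1:
The component along e1 flips sign, others stay.
a = (5, 2, 4)
a' = (-5, 2, 4)
a' = -5*e1 + 2*e2 + 4*e3


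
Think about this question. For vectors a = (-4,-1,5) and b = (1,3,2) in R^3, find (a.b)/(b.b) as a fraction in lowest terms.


Projection coefficient = (a . b) / (b . b)
a . b = (-4)*1 + (-1)*3 + 5*2
= -4 + (-3) + 10 = 3
b . b = 1^2 + 3^2 + 2^2
= 1 + 9 + 4 = 14
Coefficient = 3/14
In lowest terms: 3/14


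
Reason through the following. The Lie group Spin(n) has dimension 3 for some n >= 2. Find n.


dim Spin(n) = dim so(n) = n(n-1)/2.
Solve n(n-1)/2 = 3, i.e. n^2 - n - 6 = 0.
Discriminant = 1 + 8*3 = 25
n = (1 + sqrt(25))/2 = (1 + 5)/2 = 3


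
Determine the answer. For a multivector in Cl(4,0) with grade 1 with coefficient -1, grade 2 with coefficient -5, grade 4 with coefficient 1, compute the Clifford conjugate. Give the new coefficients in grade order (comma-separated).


Clifford conjugate sign for grade k: (-1)^(k(k+1)/2)
Grade 1: (-1)^(1*2/2) = (-1)^1 = -1, coeff -1 -> 1
Grade 2: (-1)^(2*3/2) = (-1)^3 = -1, coeff -5 -> 5
Grade 4: (-1)^(4*5/2) = (-1)^10 = 1, coeff 1 -> 1
Conjugated coefficients: 1, 5, 1


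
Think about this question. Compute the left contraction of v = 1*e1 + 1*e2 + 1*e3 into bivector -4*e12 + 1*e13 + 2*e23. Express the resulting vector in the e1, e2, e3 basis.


Left contraction v _| B = <vB>_1 (grade-1 part of the geometric product vB).
Using e1_|e12 = e2, e2_|e12 = -e1, e1_|e13 = e3, e3_|e13 = -e1, e2_|e23 = e3, e3_|e23 = -e2:
e1 coeff: -v2*b12 - v3*b13 = -(1)*(-4) - (1)*(1) = 3
e2 coeff: v1*b12 - v3*b23 = (1)*(-4) - (1)*(2) = -6
e3 coeff: v1*b13 + v2*b23 = (1)*(1) + (1)*(2) = 3
v _| B = 3*e1 - 6*e2 + 3*e3


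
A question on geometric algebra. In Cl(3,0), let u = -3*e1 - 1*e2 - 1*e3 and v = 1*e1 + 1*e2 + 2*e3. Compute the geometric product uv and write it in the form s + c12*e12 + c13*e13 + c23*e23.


In Cl(3,0): e_i^2 = 1, e_ie_j = -e_je_i for i != j.
Scalar part = u . v = (-3)*1 + (-1)*1 + (-1)*2
= -3 + (-1) + (-2) = -6
e12 coeff = (-3)*1 - (-1)*1 = -3 - (-1) = -2
e13 coeff = (-3)*2 - (-1)*1 = -6 - (-1) = -5
e23 coeff = (-1)*2 - (-1)*1 = -2 - (-1) = -1
uv = -6 - 2*e12 - 5*e13 - 1*e23


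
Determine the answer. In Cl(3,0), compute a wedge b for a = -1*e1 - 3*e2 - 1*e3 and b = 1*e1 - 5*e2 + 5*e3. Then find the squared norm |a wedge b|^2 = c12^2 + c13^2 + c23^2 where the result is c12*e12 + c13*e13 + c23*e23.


a wedge b = (a1*b2 - a2*b1)*e12 + (a1*b3 - a3*b1)*e13 + (a2*b3 - a3*b2)*e23
e12 coeff: (-1)*(-5) - (-3)*1 = 5 - (-3) = 8
e13 coeff: (-1)*5 - (-1)*1 = -5 - (-1) = -4
e23 coeff: (-3)*5 - (-1)*(-5) = -15 - 5 = -20
|a wedge b|^2 = 8^2 + (-4)^2 + (-20)^2
= 64 + 16 + 400
= 480


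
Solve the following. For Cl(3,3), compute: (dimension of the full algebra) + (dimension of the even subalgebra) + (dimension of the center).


n = 3 + 3 = 6
Total dim = 2^6 = 64
Even subalgebra dim = 2^5 = 32
n is even, so center dim = 1
Sum = 64 + 32 + 1 = 97


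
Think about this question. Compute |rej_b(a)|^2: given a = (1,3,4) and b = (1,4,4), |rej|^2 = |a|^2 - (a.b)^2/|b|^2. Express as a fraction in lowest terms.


|a|^2 = 1^2 + 3^2 + 4^2 = 26
|b|^2 = 1^2 + 4^2 + 4^2 = 33
a . b = 1*1 + 3*4 + 4*4 = 29
(a.b)^2 = 29^2 = 841
|rej|^2 = 26 - 841/33
= (858 - 841)/33
= 17/33
In lowest terms: 17/33


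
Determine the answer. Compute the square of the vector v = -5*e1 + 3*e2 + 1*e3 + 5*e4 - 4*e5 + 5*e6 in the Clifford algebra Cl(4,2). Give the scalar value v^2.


v^2 = sum of c_i^2 * e_i^2
Positive signature terms (e_i^2 = +1): (-5)^2 + 3^2 + 1^2 + 5^2 = 60
Negative signature terms (e_j^2 = -1): (-4)^2 + 5^2 = 41
v^2 = 60 - 41 = 19


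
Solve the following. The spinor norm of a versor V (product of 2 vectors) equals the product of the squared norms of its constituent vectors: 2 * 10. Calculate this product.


Spinor norm N(V) = |v1|^2 * |v2|^2 * ... * |v2|^2
= 2 * 10
Running product: 2, 20
N(V) = 20


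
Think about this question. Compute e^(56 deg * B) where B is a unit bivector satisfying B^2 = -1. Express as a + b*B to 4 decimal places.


For a unit bivector B with B^2 = -1, the exponential series gives
e^(theta*B) = cos(theta) + sin(theta)*B (the GA analogue of Euler's formula).
theta = 56 degrees = 0.977384 rad
cos(56 deg) = 0.5592
sin(56 deg) = 0.8290
exp(theta*B) = 0.5592 + 0.8290*B


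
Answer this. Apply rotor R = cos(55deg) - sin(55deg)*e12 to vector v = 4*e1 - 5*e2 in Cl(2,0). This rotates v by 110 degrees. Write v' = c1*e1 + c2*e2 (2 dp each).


Rotor R = cos(55deg) - sin(55deg)*e12
Rotation angle theta = 2 * 55 = 110 degrees
v' = R*v*~R rotates v by theta.
cos(110deg) = -0.3420, sin(110deg) = 0.9397
v'_1 = 4*cos(110deg) - (-5)*sin(110deg)
= 4*(-0.3420) - (-5)*0.9397
= 3.33
v'_2 = 4*sin(110deg) + (-5)*cos(110deg)
= 4*0.9397 + (-5)*(-0.3420)
= 5.47
v' = 3.33*e1 + 5.47*e2


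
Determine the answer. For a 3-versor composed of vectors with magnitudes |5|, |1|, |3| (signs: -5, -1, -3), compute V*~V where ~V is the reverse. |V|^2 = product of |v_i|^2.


Each vector v_i has |v_i|^2 = s_i^2
Squared scales: (-5)^2 = 25, (-1)^2 = 1, (-3)^2 = 9
|V|^2 = 25 * 1 * 9
= 225


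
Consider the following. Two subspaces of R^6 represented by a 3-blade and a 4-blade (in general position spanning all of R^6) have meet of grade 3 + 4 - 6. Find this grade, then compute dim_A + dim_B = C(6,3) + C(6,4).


Meet grade = grade(A) + grade(B) - n
= 3 + 4 - 6 = 1
C(6,3) = 20
C(6,4) = 15
dim_A + dim_B = 20 + 15 = 35


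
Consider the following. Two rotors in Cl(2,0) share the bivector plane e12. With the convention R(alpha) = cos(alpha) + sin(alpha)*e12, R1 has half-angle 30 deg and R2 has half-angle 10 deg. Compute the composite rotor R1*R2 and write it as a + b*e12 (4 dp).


Same-plane rotors commute and their half-angles add:
R1*R2 = cos(a1 + a2) + sin(a1 + a2)*e12.
a1 + a2 = 30 + 10 = 40 deg
cos(40 deg) = 0.7660
sin(40 deg) = 0.6428
R1*R2 = 0.7660 + 0.6428*e12


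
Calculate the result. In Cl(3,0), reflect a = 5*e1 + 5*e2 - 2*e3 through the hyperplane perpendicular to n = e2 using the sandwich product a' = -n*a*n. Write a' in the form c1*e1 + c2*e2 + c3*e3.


Reflection formula: a' = -n*a*n, with n = e2 (unit vector, n^2 = 1).
For reflection through hyperplane perp to e2:
The component along e2 flips sign, others stay.
a = (5, 5, -2)
a' = (5, -5, -2)
a' = 5*e1 - 5*e2 - 2*e3


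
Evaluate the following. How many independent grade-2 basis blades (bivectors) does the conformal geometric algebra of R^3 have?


The conformal model of R^3 uses Cl(4,1) with m = 3 + 2 = 5 generators.
Number of grade-2 blades = C(m, 2) = C(5, 2)
= 5*4/2 = 10
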